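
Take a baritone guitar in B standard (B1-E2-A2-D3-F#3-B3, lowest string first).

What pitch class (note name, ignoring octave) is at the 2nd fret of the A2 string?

The open A2 string plus 2 semitones: A–A#–B.

B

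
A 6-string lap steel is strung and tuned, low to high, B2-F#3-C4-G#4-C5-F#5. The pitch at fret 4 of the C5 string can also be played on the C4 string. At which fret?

C5 at fret 4 is C5 + 4 semitones = E5.
The open C4 string is 12 semitones below the open C5, so the same pitch on the C4 string lies at fret 4 + 12 = 16.

16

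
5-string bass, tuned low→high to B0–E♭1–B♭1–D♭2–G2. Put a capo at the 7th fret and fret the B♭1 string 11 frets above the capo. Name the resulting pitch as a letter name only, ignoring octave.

The capo raises the open B♭1 by 7 semitones to F2; fretting 11 more gives B♭1 + 7 + 11 = B♭1 + 18 semitones, landing on E.

E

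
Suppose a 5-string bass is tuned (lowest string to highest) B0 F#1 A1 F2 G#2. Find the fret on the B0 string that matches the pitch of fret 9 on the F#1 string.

F#1 at fret 9 is F#1 + 9 semitones = D#2.
The open B0 string is 7 semitones below the open F#1, so the same pitch on the B0 string lies at fret 9 + 7 = 16.

16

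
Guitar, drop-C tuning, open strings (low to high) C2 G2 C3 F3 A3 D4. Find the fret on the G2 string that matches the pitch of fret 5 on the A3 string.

Fret 5 on A3 is MIDI 57 + 5 = 62 (D4). On the G2 string (open MIDI 43), that pitch is 62 − 43 = fret 19.

19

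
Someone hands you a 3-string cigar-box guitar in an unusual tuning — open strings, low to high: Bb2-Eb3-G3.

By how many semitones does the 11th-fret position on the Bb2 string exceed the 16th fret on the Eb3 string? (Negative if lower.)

Bb2 at fret 11 → A3 (MIDI 57); Eb3 at fret 16 → G4 (MIDI 67).
57 − 67 = -10, so the two pitches are 10 semitones apart.

-10 semitones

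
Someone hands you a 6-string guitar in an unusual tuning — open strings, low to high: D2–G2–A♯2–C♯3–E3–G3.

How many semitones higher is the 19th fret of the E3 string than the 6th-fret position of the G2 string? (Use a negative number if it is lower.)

22 semitones

E3 at fret 19 → B4 (MIDI 71); G2 at fret 6 → C♯3 (MIDI 49).
71 − 49 = 22, so the two pitches are 22 semitones apart.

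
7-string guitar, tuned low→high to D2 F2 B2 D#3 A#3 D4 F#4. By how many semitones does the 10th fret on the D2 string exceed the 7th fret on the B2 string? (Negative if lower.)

-6 semitones

D2 at fret 10 → C3 (MIDI 48); B2 at fret 7 → F#3 (MIDI 54).
48 − 54 = -6, so the two pitches are 6 semitones apart.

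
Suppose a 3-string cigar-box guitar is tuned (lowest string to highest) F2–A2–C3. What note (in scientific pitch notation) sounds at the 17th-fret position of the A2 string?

Each fret is one semitone, so A2 + 17 = D4.

D4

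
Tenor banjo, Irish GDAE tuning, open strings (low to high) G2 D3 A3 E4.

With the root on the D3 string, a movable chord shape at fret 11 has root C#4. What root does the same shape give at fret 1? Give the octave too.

Moving from fret 11 to fret 1 shifts the root by -10 semitones.
C#4 down 10 semitones is D#3.

D#3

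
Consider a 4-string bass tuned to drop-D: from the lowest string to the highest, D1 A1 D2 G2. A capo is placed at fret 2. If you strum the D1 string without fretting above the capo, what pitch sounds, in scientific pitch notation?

The capo raises the open D1 by 2 semitones to E1; fretting 0 more gives D1 + 2 + 0 = D1 + 2 semitones = E1.

E1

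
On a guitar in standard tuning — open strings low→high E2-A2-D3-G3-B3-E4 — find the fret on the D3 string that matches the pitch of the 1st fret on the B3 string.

Fret 1 on B3 is MIDI 59 + 1 = 60 (C4). On the D3 string (open MIDI 50), that pitch is 60 − 50 = fret 10.

10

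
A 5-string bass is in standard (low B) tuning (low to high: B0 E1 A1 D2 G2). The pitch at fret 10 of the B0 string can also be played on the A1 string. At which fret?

B0 at fret 10 is B0 + 10 semitones = A1.
The open A1 string is 10 semitones above the open B0, so the same pitch on the A1 string lies at fret 10 − 10 = 0.

0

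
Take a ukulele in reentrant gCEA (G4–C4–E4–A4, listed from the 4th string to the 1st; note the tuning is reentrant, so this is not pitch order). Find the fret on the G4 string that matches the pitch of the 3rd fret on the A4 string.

5

Fret 3 on A4 is MIDI 69 + 3 = 72 (C5). On the G4 string (open MIDI 67), that pitch is 72 − 67 = fret 5.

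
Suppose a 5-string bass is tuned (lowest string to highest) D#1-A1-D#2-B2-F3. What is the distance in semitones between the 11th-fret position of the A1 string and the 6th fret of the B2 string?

9 semitones

A1 at fret 11 → G#2 (MIDI 44); B2 at fret 6 → F3 (MIDI 53).
44 − 53 = -9, so the two pitches are 9 semitones apart, with F3 the higher.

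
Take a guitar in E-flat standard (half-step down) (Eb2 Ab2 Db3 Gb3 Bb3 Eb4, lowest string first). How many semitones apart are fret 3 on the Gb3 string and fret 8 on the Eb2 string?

10 semitones

Gb3 at fret 3 → A3 (MIDI 57); Eb2 at fret 8 → B2 (MIDI 47).
57 − 47 = 10, so the two pitches are 10 semitones apart, with A3 the higher.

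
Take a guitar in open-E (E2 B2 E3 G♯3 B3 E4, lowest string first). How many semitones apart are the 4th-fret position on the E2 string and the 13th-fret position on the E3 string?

E2 at fret 4 → G♯2 (MIDI 44); E3 at fret 13 → F4 (MIDI 65).
44 − 65 = -21, so the two pitches are 21 semitones apart, with F4 the higher.

21 semitones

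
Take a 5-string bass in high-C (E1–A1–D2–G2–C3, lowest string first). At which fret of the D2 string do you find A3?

19

A3 is 19 semitones above the open D2 (D–D#–E–F–…–G–G#–A), so it sits at fret 19.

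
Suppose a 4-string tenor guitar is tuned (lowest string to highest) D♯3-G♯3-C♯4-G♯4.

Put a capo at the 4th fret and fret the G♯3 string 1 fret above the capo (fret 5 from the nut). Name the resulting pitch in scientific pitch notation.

The capo raises the open G♯3 by 4 semitones to C4; fretting 1 more gives G♯3 + 4 + 1 = G♯3 + 5 semitones = C♯4.
(Also written D♭.)

C♯4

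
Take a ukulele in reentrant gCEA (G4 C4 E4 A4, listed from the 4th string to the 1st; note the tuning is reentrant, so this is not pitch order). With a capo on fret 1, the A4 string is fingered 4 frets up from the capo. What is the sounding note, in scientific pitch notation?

D5

The capo raises the open A4 by 1 semitone to A♯4; fretting 4 more gives A4 + 1 + 4 = A4 + 5 semitones = D5.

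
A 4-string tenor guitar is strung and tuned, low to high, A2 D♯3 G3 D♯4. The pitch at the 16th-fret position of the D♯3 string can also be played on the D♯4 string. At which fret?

D♯3 at fret 16 is D♯3 + 16 semitones = G4.
The open D♯4 string is 12 semitones above the open D♯3, so the same pitch on the D♯4 string lies at fret 16 − 12 = 4.

4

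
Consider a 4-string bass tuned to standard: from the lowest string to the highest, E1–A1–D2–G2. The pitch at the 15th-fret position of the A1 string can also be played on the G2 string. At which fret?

5

Fret 15 on A1 is MIDI 33 + 15 = 48 (C3). On the G2 string (open MIDI 43), that pitch is 48 − 43 = fret 5.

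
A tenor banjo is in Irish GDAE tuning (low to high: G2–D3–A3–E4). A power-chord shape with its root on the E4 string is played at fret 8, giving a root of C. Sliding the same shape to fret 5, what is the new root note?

A

Moving from fret 8 to fret 5 shifts the root by -3 semitones.
C down 3 semitones is A.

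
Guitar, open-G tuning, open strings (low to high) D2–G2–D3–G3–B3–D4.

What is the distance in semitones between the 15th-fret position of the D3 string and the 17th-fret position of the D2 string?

10 semitones

D3 at fret 15 → F4 (MIDI 65); D2 at fret 17 → G3 (MIDI 55).
65 − 55 = 10, so the two pitches are 10 semitones apart, with F4 the higher.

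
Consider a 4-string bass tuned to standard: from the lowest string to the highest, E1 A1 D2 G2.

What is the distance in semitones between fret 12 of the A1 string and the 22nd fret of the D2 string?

A1 at fret 12 → A2 (MIDI 45); D2 at fret 22 → C4 (MIDI 60).
45 − 60 = -15, so the two pitches are 15 semitones apart, with C4 the higher.

15 semitones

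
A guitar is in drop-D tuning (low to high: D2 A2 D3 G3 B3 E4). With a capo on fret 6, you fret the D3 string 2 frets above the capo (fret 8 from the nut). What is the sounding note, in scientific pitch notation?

A#3

The capo raises the open D3 by 6 semitones to G#3; fretting 2 more gives D3 + 6 + 2 = D3 + 8 semitones = A#3.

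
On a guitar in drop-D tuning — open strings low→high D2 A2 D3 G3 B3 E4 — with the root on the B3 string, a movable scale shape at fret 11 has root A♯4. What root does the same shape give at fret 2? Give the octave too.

Moving from fret 11 to fret 2 shifts the root by -9 semitones.
A♯4 down 9 semitones is C♯4.

C♯4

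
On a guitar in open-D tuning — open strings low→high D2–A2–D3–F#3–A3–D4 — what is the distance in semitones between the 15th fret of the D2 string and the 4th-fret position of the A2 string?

D2 at fret 15 → F3 (MIDI 53); A2 at fret 4 → C#3 (MIDI 49).
53 − 49 = 4, so the two pitches are 4 semitones apart, with F3 the higher.

4 semitones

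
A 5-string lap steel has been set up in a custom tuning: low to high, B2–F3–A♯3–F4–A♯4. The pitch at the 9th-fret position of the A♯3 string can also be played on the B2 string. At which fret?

20

A♯3 at fret 9 is A♯3 + 9 semitones = G4.
The open B2 string is 11 semitones below the open A♯3, so the same pitch on the B2 string lies at fret 9 + 11 = 20.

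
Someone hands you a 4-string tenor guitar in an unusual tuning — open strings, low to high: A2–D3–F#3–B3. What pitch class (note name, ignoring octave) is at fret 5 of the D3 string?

The open D3 string plus 5 semitones: D–D#–E–F–F#–G.

G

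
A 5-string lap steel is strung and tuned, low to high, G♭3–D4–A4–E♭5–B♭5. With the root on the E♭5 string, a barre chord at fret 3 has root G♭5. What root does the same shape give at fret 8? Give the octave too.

Moving from fret 3 to fret 8 shifts the root by 5 semitones.
G♭5 up 5 semitones is B5.

B5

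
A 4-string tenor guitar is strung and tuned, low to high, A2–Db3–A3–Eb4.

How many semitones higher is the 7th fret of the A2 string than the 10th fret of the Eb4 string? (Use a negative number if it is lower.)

A2 at fret 7 → E3 (MIDI 52); Eb4 at fret 10 → Db5 (MIDI 73).
52 − 73 = -21, so the two pitches are 21 semitones apart.

-21 semitones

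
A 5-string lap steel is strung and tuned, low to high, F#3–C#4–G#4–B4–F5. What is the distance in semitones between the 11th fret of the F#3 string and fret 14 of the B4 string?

20 semitones

F#3 at fret 11 → F4 (MIDI 65); B4 at fret 14 → C#6 (MIDI 85).
65 − 85 = -20, so the two pitches are 20 semitones apart, with C#6 the higher.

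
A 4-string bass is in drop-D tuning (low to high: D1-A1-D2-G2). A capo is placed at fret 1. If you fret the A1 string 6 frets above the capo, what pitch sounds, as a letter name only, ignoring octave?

The capo raises the open A1 by 1 semitone to A♯1; fretting 6 more gives A1 + 1 + 6 = A1 + 7 semitones, landing on E.

E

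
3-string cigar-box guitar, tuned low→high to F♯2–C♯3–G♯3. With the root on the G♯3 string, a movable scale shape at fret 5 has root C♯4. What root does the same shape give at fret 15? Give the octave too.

Moving from fret 5 to fret 15 shifts the root by 10 semitones.
C♯4 up 10 semitones is B4.

B4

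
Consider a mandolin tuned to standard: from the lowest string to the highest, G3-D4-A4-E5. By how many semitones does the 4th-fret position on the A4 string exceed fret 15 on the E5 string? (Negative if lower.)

A4 at fret 4 → C♯5 (MIDI 73); E5 at fret 15 → G6 (MIDI 91).
73 − 91 = -18, so the two pitches are 18 semitones apart.

-18 semitones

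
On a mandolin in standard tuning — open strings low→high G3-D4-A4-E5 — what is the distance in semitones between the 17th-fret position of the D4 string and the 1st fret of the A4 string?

D4 at fret 17 → G5 (MIDI 79); A4 at fret 1 → A♯4 (MIDI 70).
79 − 70 = 9, so the two pitches are 9 semitones apart, with G5 the higher.

9 semitones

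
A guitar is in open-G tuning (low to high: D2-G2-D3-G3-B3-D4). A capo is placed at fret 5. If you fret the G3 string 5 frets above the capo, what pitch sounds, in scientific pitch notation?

F4

The capo raises the open G3 by 5 semitones to C4; fretting 5 more gives G3 + 5 + 5 = G3 + 10 semitones = F4.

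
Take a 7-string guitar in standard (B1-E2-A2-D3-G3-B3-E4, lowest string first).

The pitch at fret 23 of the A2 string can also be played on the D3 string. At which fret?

A2 at fret 23 is A2 + 23 semitones = G♯4.
The open D3 string is 5 semitones above the open A2, so the same pitch on the D3 string lies at fret 23 − 5 = 18.

18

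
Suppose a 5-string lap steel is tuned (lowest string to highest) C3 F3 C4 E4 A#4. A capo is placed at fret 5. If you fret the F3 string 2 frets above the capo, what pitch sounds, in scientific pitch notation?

C4

The capo raises the open F3 by 5 semitones to A#3; fretting 2 more gives F3 + 5 + 2 = F3 + 7 semitones = C4.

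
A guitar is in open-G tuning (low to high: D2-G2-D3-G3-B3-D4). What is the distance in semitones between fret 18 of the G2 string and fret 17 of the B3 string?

15 semitones

G2 at fret 18 → C#4 (MIDI 61); B3 at fret 17 → E5 (MIDI 76).
61 − 76 = -15, so the two pitches are 15 semitones apart, with E5 the higher.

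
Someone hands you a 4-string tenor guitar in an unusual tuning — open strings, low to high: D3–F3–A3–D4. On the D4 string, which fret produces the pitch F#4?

F#4 is 4 semitones above the open D4 (D–D#–E–F–F#), so it sits at fret 4.

4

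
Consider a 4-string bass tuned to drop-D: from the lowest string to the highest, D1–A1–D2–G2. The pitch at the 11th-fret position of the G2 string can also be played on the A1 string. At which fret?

21

Fret 11 on G2 is MIDI 43 + 11 = 54 (F#3). On the A1 string (open MIDI 33), that pitch is 54 − 33 = fret 21.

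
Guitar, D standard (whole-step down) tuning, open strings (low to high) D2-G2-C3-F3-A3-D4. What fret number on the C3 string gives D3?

D3 is 2 semitones above the open C3 (C–C#–D), so it sits at fret 2.

2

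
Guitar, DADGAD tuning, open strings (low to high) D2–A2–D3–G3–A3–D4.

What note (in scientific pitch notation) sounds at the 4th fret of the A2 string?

C#3

Each fret is one semitone, so A2 + 4 = C#3.
(Equivalently spelled Db3.)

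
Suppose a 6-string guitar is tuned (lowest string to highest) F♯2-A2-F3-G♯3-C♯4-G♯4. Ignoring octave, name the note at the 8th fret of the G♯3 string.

Each fret is one semitone, so G♯3 + 8 = E.

E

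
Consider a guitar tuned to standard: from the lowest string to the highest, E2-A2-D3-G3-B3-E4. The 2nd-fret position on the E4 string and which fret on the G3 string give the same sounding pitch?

E4 at fret 2 is E4 + 2 semitones = F♯4.
The open G3 string is 9 semitones below the open E4, so the same pitch on the G3 string lies at fret 2 + 9 = 11.

11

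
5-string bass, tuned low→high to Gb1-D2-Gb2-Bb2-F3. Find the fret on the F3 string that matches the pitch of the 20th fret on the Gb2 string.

Fret 20 on Gb2 is MIDI 42 + 20 = 62 (D4). On the F3 string (open MIDI 53), that pitch is 62 − 53 = fret 9.

9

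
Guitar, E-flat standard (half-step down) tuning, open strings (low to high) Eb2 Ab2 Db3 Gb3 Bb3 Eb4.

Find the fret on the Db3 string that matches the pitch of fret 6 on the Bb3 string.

15

Bb3 at fret 6 is Bb3 + 6 semitones = E4.
The open Db3 string is 9 semitones below the open Bb3, so the same pitch on the Db3 string lies at fret 6 + 9 = 15.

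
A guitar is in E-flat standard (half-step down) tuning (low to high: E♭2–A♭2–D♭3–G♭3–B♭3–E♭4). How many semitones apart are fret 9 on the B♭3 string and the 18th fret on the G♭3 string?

5 semitones

B♭3 at fret 9 → G4 (MIDI 67); G♭3 at fret 18 → C5 (MIDI 72).
67 − 72 = -5, so the two pitches are 5 semitones apart, with C5 the higher.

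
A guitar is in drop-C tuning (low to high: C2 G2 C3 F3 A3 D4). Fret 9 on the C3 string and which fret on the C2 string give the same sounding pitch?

21

Fret 9 on C3 is MIDI 48 + 9 = 57 (A3). On the C2 string (open MIDI 36), that pitch is 57 − 36 = fret 21.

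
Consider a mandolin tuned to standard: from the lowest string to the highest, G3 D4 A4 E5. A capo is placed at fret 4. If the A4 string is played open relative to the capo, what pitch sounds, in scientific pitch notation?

The capo raises the open A4 by 4 semitones to C#5; fretting 0 more gives A4 + 4 + 0 = A4 + 4 semitones = C#5.

C#5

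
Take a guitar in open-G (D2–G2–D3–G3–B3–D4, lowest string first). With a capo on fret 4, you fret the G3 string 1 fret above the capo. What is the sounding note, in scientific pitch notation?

C4

The capo raises the open G3 by 4 semitones to B3; fretting 1 more gives G3 + 4 + 1 = G3 + 5 semitones = C4.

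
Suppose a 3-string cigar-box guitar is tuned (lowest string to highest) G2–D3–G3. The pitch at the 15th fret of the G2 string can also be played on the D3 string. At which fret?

G2 at fret 15 is G2 + 15 semitones = A#3.
The open D3 string is 7 semitones above the open G2, so the same pitch on the D3 string lies at fret 15 − 7 = 8.

8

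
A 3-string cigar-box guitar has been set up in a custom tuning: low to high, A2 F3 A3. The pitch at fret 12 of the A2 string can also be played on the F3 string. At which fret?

A2 at fret 12 is A2 + 12 semitones = A3.
The open F3 string is 8 semitones above the open A2, so the same pitch on the F3 string lies at fret 12 − 8 = 4.

4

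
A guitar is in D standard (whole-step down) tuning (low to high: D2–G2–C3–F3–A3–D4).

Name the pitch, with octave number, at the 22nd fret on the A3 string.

G5

A3 is MIDI 57. Adding 22 gives 79, which is G5.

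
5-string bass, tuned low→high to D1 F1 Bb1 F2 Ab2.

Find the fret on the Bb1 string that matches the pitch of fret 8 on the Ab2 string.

18

Ab2 at fret 8 is Ab2 + 8 semitones = E3.
The open Bb1 string is 10 semitones below the open Ab2, so the same pitch on the Bb1 string lies at fret 8 + 10 = 18.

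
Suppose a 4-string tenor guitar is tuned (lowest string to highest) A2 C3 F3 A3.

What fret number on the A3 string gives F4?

8

F4 is 8 semitones above the open A3 (A–Bb–B–C–Db–D–Eb–E–F), so it sits at fret 8.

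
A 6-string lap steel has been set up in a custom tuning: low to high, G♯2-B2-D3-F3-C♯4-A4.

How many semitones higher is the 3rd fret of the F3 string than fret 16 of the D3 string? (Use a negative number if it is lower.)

F3 at fret 3 → G♯3 (MIDI 56); D3 at fret 16 → F♯4 (MIDI 66).
56 − 66 = -10, so the two pitches are 10 semitones apart.

-10 semitones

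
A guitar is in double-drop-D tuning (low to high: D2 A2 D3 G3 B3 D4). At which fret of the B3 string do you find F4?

F4 is 6 semitones above the open B3 (B–C–C#–D–D#–E–F), so it sits at fret 6.

6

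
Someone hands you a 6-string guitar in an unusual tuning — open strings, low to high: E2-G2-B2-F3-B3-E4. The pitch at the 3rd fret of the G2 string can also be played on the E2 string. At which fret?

6

Fret 3 on G2 is MIDI 43 + 3 = 46 (Bb2). On the E2 string (open MIDI 40), that pitch is 46 − 40 = fret 6.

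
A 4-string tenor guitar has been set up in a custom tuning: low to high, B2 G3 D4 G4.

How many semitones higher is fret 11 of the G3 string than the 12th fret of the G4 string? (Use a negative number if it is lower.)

-13 semitones

G3 at fret 11 → F#4 (MIDI 66); G4 at fret 12 → G5 (MIDI 79).
66 − 79 = -13, so the two pitches are 13 semitones apart.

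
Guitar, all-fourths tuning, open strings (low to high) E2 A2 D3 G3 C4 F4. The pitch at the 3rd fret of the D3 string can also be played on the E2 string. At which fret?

13

Fret 3 on D3 is MIDI 50 + 3 = 53 (F3). On the E2 string (open MIDI 40), that pitch is 53 − 40 = fret 13.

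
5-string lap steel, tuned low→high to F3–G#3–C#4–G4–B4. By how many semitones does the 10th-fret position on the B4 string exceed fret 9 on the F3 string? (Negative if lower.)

19 semitones

B4 at fret 10 → A5 (MIDI 81); F3 at fret 9 → D4 (MIDI 62).
81 − 62 = 19, so the two pitches are 19 semitones apart.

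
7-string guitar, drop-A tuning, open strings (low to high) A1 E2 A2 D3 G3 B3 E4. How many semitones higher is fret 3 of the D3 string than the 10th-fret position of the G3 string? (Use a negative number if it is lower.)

-12 semitones

D3 at fret 3 → F3 (MIDI 53); G3 at fret 10 → F4 (MIDI 65).
53 − 65 = -12, so the two pitches are 12 semitones apart.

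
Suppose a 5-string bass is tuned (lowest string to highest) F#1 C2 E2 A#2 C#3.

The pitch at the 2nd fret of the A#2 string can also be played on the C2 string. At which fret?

A#2 at fret 2 is A#2 + 2 semitones = C3.
The open C2 string is 10 semitones below the open A#2, so the same pitch on the C2 string lies at fret 2 + 10 = 12.

12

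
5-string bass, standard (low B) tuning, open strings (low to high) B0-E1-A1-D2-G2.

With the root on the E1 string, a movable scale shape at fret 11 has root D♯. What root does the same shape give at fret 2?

Moving from fret 11 to fret 2 shifts the root by -9 semitones.
D♯ down 9 semitones is F♯.

F♯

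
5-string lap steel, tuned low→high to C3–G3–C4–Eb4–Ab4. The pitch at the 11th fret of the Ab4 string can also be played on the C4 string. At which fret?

19

Fret 11 on Ab4 is MIDI 68 + 11 = 79 (G5). On the C4 string (open MIDI 60), that pitch is 79 − 60 = fret 19.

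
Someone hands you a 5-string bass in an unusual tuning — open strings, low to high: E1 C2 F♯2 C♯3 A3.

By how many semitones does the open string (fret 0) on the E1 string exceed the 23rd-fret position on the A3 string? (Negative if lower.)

E1 at fret 0 → E1 (MIDI 28); A3 at fret 23 → G♯5 (MIDI 80).
28 − 80 = -52, so the two pitches are 52 semitones apart.

-52 semitones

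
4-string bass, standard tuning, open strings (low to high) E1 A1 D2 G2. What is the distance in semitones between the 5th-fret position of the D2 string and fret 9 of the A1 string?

D2 at fret 5 → G2 (MIDI 43); A1 at fret 9 → F#2 (MIDI 42).
43 − 42 = 1, so the two pitches are 1 semitone apart, with G2 the higher.

1 semitone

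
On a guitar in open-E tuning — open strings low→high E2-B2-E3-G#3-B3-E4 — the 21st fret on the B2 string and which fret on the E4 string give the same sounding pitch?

B2 at fret 21 is B2 + 21 semitones = G#4.
The open E4 string is 17 semitones above the open B2, so the same pitch on the E4 string lies at fret 21 − 17 = 4.

4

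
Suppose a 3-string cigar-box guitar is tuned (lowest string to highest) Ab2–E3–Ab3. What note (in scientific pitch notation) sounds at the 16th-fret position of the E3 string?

Ab4

The open E3 string plus 16 semitones: E–F–Gb–G–…–Gb–G–Ab.
The walk passes from B into C once, so the octave number goes from 3 to 4.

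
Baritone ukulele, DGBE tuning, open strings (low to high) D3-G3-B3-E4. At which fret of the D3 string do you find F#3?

F#3 is 4 semitones above the open D3 (D–D#–E–F–F#), so it sits at fret 4.

4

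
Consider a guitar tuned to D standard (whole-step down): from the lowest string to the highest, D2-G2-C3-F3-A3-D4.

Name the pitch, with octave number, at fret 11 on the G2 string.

F♯3

The open G2 string plus 11 semitones: G–G#–A–A#–…–E–F–F#.
The walk passes from B into C once, so the octave number goes from 2 to 3.
(Equivalently spelled G♭3.)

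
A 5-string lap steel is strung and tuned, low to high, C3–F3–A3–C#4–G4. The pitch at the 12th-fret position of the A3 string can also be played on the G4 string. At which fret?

A3 at fret 12 is A3 + 12 semitones = A4.
The open G4 string is 10 semitones above the open A3, so the same pitch on the G4 string lies at fret 12 − 10 = 2.

2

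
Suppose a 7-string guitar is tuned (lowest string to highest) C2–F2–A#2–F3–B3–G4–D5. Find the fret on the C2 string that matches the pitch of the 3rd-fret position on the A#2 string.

Fret 3 on A#2 is MIDI 46 + 3 = 49 (C#3). On the C2 string (open MIDI 36), that pitch is 49 − 36 = fret 13.

13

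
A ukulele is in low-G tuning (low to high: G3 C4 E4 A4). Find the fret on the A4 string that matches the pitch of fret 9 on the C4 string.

C4 at fret 9 is C4 + 9 semitones = A4.
The open A4 string is 9 semitones above the open C4, so the same pitch on the A4 string lies at fret 9 − 9 = 0.

0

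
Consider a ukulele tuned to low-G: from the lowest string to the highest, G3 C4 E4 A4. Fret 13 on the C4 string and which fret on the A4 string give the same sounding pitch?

C4 at fret 13 is C4 + 13 semitones = C#5.
The open A4 string is 9 semitones above the open C4, so the same pitch on the A4 string lies at fret 13 − 9 = 4.

4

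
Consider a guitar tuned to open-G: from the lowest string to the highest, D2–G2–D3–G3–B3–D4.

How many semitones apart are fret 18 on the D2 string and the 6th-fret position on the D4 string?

12 semitones

D2 at fret 18 → G♯3 (MIDI 56); D4 at fret 6 → G♯4 (MIDI 68).
56 − 68 = -12, so the two pitches are 12 semitones apart, with G♯4 the higher.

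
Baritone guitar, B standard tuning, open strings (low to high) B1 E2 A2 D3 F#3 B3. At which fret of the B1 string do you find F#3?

19

F#3 is 19 semitones above the open B1 (B–C–C#–D–…–E–F–F#), so it sits at fret 19.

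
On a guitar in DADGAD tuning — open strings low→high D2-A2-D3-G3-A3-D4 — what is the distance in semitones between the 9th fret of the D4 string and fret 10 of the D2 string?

D4 at fret 9 → B4 (MIDI 71); D2 at fret 10 → C3 (MIDI 48).
71 − 48 = 23, so the two pitches are 23 semitones apart, with B4 the higher.

23 semitones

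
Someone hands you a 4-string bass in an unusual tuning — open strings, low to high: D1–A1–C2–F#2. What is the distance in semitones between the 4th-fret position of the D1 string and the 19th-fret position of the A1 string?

D1 at fret 4 → F#1 (MIDI 30); A1 at fret 19 → E3 (MIDI 52).
30 − 52 = -22, so the two pitches are 22 semitones apart, with E3 the higher.

22 semitones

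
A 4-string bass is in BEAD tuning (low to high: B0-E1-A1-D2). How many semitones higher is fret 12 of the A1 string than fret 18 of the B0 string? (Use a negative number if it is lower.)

A1 at fret 12 → A2 (MIDI 45); B0 at fret 18 → F2 (MIDI 41).
45 − 41 = 4, so the two pitches are 4 semitones apart.

4 semitones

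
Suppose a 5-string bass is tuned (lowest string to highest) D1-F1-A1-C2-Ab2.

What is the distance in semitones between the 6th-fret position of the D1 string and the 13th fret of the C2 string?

D1 at fret 6 → Ab1 (MIDI 32); C2 at fret 13 → Db3 (MIDI 49).
32 − 49 = -17, so the two pitches are 17 semitones apart, with Db3 the higher.

17 semitones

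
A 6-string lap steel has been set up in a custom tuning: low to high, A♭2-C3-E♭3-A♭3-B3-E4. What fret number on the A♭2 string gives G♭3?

G♭3 is 10 semitones above the open A♭2 (Ab–A–Bb–B–…–E–F–Gb), so it sits at fret 10.

10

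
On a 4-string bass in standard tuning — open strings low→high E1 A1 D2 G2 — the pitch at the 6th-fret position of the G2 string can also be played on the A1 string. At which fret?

16

G2 at fret 6 is G2 + 6 semitones = C#3.
The open A1 string is 10 semitones below the open G2, so the same pitch on the A1 string lies at fret 6 + 10 = 16.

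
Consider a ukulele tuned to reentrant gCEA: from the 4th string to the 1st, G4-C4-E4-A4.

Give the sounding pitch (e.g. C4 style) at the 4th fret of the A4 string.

Each fret is one semitone, so A4 + 4 = C#5.

C#5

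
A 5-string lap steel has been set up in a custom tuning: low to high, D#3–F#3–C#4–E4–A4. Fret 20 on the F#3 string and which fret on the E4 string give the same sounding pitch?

10

Fret 20 on F#3 is MIDI 54 + 20 = 74 (D5). On the E4 string (open MIDI 64), that pitch is 74 − 64 = fret 10.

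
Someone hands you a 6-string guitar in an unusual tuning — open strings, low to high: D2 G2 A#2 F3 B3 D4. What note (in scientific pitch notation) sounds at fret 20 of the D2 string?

D2 is MIDI 38. Adding 20 gives 58, which is A#3.
(Equivalently spelled Bb3.)

A#3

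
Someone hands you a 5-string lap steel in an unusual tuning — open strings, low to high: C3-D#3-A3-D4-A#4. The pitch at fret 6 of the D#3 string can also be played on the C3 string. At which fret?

D#3 at fret 6 is D#3 + 6 semitones = A3.
The open C3 string is 3 semitones below the open D#3, so the same pitch on the C3 string lies at fret 6 + 3 = 9.

9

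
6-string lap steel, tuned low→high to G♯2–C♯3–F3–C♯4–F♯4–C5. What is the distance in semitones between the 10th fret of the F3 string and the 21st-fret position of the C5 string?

30 semitones

F3 at fret 10 → D♯4 (MIDI 63); C5 at fret 21 → A6 (MIDI 93).
63 − 93 = -30, so the two pitches are 30 semitones apart, with A6 the higher.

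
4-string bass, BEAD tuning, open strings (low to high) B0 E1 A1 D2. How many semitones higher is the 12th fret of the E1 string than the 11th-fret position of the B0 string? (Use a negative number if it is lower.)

E1 at fret 12 → E2 (MIDI 40); B0 at fret 11 → A#1 (MIDI 34).
40 − 34 = 6, so the two pitches are 6 semitones apart.

6 semitones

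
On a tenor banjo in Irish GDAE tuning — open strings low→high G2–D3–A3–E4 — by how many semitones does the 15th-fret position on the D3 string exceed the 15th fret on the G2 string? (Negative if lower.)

7 semitones

D3 at fret 15 → F4 (MIDI 65); G2 at fret 15 → A#3 (MIDI 58).
65 − 58 = 7, so the two pitches are 7 semitones apart.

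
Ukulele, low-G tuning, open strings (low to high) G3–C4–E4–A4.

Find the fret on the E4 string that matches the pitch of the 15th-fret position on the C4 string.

11

C4 at fret 15 is C4 + 15 semitones = D#5.
The open E4 string is 4 semitones above the open C4, so the same pitch on the E4 string lies at fret 15 − 4 = 11.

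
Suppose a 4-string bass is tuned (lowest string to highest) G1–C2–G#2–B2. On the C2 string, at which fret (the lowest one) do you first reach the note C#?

1

From C2, count semitones up the chromatic scale until reaching C#: C–C# — 1 step.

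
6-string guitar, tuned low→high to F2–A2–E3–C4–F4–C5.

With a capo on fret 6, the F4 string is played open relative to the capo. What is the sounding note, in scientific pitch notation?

The capo raises the open F4 by 6 semitones to B4; fretting 0 more gives F4 + 6 + 0 = F4 + 6 semitones = B4.

B4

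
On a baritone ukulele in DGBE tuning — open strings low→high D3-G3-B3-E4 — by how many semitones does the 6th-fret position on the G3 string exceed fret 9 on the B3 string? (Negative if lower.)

-7 semitones

G3 at fret 6 → C#4 (MIDI 61); B3 at fret 9 → G#4 (MIDI 68).
61 − 68 = -7, so the two pitches are 7 semitones apart.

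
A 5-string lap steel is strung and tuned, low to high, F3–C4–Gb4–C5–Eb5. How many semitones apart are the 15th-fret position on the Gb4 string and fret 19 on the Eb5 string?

13 semitones

Gb4 at fret 15 → A5 (MIDI 81); Eb5 at fret 19 → Bb6 (MIDI 94).
81 − 94 = -13, so the two pitches are 13 semitones apart, with Bb6 the higher.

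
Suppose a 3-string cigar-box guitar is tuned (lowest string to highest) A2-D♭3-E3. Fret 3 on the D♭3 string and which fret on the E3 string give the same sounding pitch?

D♭3 at fret 3 is D♭3 + 3 semitones = E3.
The open E3 string is 3 semitones above the open D♭3, so the same pitch on the E3 string lies at fret 3 − 3 = 0.

0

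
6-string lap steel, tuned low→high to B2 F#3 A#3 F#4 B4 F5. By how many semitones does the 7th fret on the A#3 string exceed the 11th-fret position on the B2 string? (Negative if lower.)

7 semitones

A#3 at fret 7 → F4 (MIDI 65); B2 at fret 11 → A#3 (MIDI 58).
65 − 58 = 7, so the two pitches are 7 semitones apart.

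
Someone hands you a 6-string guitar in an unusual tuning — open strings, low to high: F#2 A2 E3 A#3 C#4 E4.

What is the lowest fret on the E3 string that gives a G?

3

From E3, count semitones up the chromatic scale until reaching G: E–F–F#–G — 3 steps.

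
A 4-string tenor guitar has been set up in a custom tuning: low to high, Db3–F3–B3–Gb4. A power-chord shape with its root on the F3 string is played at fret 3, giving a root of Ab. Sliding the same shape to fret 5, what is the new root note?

Moving from fret 3 to fret 5 shifts the root by 2 semitones.
Ab up 2 semitones is Bb.

Bb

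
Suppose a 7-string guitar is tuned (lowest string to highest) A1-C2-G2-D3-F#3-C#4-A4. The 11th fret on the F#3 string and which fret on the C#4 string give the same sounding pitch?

F#3 at fret 11 is F#3 + 11 semitones = F4.
The open C#4 string is 7 semitones above the open F#3, so the same pitch on the C#4 string lies at fret 11 − 7 = 4.

4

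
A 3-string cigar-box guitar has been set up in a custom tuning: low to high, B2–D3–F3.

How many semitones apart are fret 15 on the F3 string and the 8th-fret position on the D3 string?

F3 at fret 15 → G#4 (MIDI 68); D3 at fret 8 → A#3 (MIDI 58).
68 − 58 = 10, so the two pitches are 10 semitones apart, with G#4 the higher.

10 semitones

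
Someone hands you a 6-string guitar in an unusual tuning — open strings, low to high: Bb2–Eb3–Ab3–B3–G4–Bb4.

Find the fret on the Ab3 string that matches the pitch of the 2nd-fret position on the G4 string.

13

G4 at fret 2 is G4 + 2 semitones = A4.
The open Ab3 string is 11 semitones below the open G4, so the same pitch on the Ab3 string lies at fret 2 + 11 = 13.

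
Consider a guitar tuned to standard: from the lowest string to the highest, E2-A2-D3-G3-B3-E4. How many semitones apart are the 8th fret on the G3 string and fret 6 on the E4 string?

7 semitones

G3 at fret 8 → D#4 (MIDI 63); E4 at fret 6 → A#4 (MIDI 70).
63 − 70 = -7, so the two pitches are 7 semitones apart, with A#4 the higher.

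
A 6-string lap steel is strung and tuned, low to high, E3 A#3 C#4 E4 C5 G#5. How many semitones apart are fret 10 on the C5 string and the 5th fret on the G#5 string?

C5 at fret 10 → A#5 (MIDI 82); G#5 at fret 5 → C#6 (MIDI 85).
82 − 85 = -3, so the two pitches are 3 semitones apart, with C#6 the higher.

3 semitones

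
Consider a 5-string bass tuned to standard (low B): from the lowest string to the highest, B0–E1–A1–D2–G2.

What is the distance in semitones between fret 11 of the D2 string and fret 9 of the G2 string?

D2 at fret 11 → C#3 (MIDI 49); G2 at fret 9 → E3 (MIDI 52).
49 − 52 = -3, so the two pitches are 3 semitones apart, with E3 the higher.

3 semitones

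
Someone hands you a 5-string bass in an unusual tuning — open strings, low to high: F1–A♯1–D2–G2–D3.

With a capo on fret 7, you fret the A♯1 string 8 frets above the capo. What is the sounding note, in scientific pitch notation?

The capo raises the open A♯1 by 7 semitones to F2; fretting 8 more gives A♯1 + 7 + 8 = A♯1 + 15 semitones = C♯3.
(Also written D♭.)

C♯3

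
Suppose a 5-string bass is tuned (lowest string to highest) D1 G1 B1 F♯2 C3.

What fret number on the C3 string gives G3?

G3 is 7 semitones above the open C3 (C–C#–D–D#–E–F–F#–G), so it sits at fret 7.

7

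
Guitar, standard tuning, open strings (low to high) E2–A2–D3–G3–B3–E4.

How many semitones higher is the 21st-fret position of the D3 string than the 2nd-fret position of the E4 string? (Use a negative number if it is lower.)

5 semitones

D3 at fret 21 → B4 (MIDI 71); E4 at fret 2 → F#4 (MIDI 66).
71 − 66 = 5, so the two pitches are 5 semitones apart.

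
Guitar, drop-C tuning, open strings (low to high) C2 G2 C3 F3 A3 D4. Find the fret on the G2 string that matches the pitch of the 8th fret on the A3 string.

Fret 8 on A3 is MIDI 57 + 8 = 65 (F4). On the G2 string (open MIDI 43), that pitch is 65 − 43 = fret 22.

22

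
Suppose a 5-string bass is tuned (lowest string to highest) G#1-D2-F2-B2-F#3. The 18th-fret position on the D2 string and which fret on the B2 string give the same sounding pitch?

D2 at fret 18 is D2 + 18 semitones = G#3.
The open B2 string is 9 semitones above the open D2, so the same pitch on the B2 string lies at fret 18 − 9 = 9.

9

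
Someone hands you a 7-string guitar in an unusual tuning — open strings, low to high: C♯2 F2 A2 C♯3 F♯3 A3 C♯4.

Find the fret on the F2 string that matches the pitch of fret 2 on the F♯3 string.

15

F♯3 at fret 2 is F♯3 + 2 semitones = G♯3.
The open F2 string is 13 semitones below the open F♯3, so the same pitch on the F2 string lies at fret 2 + 13 = 15.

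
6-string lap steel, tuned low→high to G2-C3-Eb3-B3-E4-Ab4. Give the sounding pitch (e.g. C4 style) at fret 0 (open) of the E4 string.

Fret 0 is the open string itself, so the pitch is just E4.

E4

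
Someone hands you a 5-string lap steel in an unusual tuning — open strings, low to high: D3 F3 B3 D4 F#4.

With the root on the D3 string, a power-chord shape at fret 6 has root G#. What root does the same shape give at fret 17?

G

Moving from fret 6 to fret 17 shifts the root by 11 semitones.
G# up 11 semitones is G.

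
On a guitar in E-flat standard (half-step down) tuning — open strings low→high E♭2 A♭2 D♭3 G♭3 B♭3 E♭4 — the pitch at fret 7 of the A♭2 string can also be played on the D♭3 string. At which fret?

2

A♭2 at fret 7 is A♭2 + 7 semitones = E♭3.
The open D♭3 string is 5 semitones above the open A♭2, so the same pitch on the D♭3 string lies at fret 7 − 5 = 2.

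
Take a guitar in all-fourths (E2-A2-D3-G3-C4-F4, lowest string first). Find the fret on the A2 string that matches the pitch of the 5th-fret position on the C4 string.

C4 at fret 5 is C4 + 5 semitones = F4.
The open A2 string is 15 semitones below the open C4, so the same pitch on the A2 string lies at fret 5 + 15 = 20.

20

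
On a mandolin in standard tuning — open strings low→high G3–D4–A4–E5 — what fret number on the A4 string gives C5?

C5 is 3 semitones above the open A4 (A–A#–B–C), so it sits at fret 3.

3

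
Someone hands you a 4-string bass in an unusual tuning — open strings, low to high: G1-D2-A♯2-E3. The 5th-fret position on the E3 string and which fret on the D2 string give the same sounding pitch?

E3 at fret 5 is E3 + 5 semitones = A3.
The open D2 string is 14 semitones below the open E3, so the same pitch on the D2 string lies at fret 5 + 14 = 19.

19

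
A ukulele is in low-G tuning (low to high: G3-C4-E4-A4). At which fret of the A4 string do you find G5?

10

G5 is 10 semitones above the open A4 (A–A#–B–C–…–F–F#–G), so it sits at fret 10.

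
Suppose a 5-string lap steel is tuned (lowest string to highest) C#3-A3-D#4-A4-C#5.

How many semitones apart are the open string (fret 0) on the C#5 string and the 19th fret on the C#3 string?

C#5 at fret 0 → C#5 (MIDI 73); C#3 at fret 19 → G#4 (MIDI 68).
73 − 68 = 5, so the two pitches are 5 semitones apart, with C#5 the higher.

5 semitones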